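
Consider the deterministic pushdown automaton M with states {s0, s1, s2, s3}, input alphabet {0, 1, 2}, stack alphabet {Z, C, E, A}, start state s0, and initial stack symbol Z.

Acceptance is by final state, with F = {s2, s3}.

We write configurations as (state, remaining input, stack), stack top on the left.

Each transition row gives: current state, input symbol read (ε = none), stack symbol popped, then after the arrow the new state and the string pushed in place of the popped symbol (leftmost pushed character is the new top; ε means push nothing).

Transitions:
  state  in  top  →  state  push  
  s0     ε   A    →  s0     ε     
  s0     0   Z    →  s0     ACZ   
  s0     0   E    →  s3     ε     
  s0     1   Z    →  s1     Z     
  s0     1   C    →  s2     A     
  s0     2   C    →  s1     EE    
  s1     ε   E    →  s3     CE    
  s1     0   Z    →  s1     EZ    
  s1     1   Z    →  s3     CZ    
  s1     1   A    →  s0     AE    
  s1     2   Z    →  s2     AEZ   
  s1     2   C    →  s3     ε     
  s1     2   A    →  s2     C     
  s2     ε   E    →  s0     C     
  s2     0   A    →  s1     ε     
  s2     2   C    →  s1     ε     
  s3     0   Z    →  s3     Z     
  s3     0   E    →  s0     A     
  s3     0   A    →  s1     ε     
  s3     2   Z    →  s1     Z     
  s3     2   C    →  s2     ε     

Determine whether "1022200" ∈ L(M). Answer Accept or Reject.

Reject

(s0, 1022200, Z)
  read 1, top Z: go to s1, push Z → (s1, 022200, Z)
  read 0, top Z: go to s1, push EZ → (s1, 22200, EZ)
  ε-move, top E: go to s3, push CE → (s3, 22200, CEZ)
  read 2, top C: go to s2, push ε → (s2, 2200, EZ)
  ε-move, top E: go to s0, push C → (s0, 2200, CZ)
  read 2, top C: go to s1, push EE → (s1, 200, EEZ)
  ε-move, top E: go to s3, push CE → (s3, 200, CEEZ)
  read 2, top C: go to s2, push ε → (s2, 00, EEZ)
  ε-move, top E: go to s0, push C → (s0, 00, CEZ)
No transition applies at (s0, 00, CEZ); input not fully consumed.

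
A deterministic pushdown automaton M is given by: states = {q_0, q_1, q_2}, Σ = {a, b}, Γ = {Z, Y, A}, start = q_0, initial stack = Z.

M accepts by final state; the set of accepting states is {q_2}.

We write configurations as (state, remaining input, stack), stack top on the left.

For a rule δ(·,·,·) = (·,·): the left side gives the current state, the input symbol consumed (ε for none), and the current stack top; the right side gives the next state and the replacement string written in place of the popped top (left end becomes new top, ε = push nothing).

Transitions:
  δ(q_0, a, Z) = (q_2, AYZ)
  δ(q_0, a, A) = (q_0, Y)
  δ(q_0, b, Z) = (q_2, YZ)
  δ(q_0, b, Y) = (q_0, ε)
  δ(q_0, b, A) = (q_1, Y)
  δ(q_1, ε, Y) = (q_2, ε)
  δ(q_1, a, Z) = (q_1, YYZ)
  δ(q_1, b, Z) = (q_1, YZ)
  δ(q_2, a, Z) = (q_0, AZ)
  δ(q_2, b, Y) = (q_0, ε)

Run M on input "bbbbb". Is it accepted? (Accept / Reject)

(q_0, bbbbb, Z)
  read b, top Z: go to q_2, push YZ → (q_2, bbbb, YZ)
  read b, top Y: go to q_0, push ε → (q_0, bbb, Z)
  read b, top Z: go to q_2, push YZ → (q_2, bb, YZ)
  read b, top Y: go to q_0, push ε → (q_0, b, Z)
  read b, top Z: go to q_2, push YZ → (q_2, ε, YZ)
All input consumed; state q_2 ∈ F.

Accept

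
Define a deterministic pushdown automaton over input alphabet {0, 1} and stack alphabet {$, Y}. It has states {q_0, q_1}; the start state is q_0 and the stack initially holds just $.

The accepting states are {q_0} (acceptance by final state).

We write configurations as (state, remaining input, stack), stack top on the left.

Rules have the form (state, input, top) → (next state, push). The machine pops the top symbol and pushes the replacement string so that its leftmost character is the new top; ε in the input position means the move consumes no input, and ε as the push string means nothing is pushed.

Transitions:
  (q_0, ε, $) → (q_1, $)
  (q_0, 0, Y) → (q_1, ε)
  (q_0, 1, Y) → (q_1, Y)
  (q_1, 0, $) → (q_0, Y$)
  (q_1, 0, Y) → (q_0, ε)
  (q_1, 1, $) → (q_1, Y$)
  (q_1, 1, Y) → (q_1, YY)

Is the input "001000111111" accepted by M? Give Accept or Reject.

(q_0, 001000111111, $)
  ε-move, top $: go to q_1, push $ → (q_1, 001000111111, $)
  read 0, top $: go to q_0, push Y$ → (q_0, 01000111111, Y$)
  read 0, top Y: go to q_1, push ε → (q_1, 1000111111, $)
  read 1, top $: go to q_1, push Y$ → (q_1, 000111111, Y$)
  read 0, top Y: go to q_0, push ε → (q_0, 00111111, $)
  ε-move, top $: go to q_1, push $ → (q_1, 00111111, $)
  read 0, top $: go to q_0, push Y$ → (q_0, 0111111, Y$)
  read 0, top Y: go to q_1, push ε → (q_1, 111111, $)
  read 1, top $: go to q_1, push Y$ → (q_1, 11111, Y$)
  read 1, top Y: go to q_1, push YY → (q_1, 1111, YY$)
  read 1, top Y: go to q_1, push YY → (q_1, 111, YYY$)
  read 1, top Y: go to q_1, push YY → (q_1, 11, YYYY$)
  read 1, top Y: go to q_1, push YY → (q_1, 1, YYYYY$)
  read 1, top Y: go to q_1, push YY → (q_1, ε, YYYYYY$)
All input consumed; state q_1 ∉ F and no further ε-move applies.

Reject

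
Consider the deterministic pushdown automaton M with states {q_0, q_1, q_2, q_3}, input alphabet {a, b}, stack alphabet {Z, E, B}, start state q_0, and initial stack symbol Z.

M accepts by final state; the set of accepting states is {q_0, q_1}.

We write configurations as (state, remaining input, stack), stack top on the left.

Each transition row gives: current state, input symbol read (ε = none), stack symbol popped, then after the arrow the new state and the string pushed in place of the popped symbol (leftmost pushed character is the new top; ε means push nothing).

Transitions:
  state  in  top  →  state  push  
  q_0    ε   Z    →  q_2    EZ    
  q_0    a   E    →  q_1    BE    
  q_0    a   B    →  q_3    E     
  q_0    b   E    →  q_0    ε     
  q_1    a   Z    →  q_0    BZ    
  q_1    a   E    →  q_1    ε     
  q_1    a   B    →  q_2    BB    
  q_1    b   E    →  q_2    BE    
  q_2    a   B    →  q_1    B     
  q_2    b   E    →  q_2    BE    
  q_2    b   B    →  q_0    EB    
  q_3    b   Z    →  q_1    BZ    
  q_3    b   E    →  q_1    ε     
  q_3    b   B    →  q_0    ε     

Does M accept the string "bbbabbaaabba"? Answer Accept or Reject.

Reject

(q_0, bbbabbaaabba, Z) ⊢ (q_2, bbbabbaaabba, EZ) ⊢ (q_2, bbabbaaabba, BEZ) ⊢ (q_0, babbaaabba, EBEZ) ⊢ (q_0, abbaaabba, BEZ) ⊢ (q_3, bbaaabba, EEZ) ⊢ (q_1, baaabba, EZ) ⊢ (q_2, aaabba, BEZ) ⊢ (q_1, aabba, BEZ) ⊢ (q_2, abba, BBEZ) ⊢ (q_1, bba, BBEZ)
No transition applies at (q_1, bba, BBEZ); input not fully consumed.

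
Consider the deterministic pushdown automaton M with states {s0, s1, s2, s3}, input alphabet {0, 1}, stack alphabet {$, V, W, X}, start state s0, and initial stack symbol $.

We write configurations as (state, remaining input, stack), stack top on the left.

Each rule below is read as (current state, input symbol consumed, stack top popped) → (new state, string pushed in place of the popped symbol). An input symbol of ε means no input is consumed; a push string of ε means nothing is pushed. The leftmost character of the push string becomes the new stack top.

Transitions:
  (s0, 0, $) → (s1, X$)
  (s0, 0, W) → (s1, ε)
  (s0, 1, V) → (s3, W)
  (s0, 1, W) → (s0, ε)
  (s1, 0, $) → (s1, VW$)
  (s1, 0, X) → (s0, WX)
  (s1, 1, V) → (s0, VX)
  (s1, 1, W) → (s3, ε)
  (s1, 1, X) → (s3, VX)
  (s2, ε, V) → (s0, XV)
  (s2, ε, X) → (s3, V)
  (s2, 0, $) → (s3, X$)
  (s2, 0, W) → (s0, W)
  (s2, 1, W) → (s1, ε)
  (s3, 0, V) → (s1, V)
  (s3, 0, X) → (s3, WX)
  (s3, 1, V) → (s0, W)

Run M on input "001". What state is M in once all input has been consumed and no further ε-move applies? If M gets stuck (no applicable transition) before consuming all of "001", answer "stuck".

s0

(s0, 001, $)
  read 0, top $: go to s1, push X$ → (s1, 01, X$)
  read 0, top X: go to s0, push WX → (s0, 1, WX$)
  read 1, top W: go to s0, push ε → (s0, ε, X$)
All input consumed; M is in state s0.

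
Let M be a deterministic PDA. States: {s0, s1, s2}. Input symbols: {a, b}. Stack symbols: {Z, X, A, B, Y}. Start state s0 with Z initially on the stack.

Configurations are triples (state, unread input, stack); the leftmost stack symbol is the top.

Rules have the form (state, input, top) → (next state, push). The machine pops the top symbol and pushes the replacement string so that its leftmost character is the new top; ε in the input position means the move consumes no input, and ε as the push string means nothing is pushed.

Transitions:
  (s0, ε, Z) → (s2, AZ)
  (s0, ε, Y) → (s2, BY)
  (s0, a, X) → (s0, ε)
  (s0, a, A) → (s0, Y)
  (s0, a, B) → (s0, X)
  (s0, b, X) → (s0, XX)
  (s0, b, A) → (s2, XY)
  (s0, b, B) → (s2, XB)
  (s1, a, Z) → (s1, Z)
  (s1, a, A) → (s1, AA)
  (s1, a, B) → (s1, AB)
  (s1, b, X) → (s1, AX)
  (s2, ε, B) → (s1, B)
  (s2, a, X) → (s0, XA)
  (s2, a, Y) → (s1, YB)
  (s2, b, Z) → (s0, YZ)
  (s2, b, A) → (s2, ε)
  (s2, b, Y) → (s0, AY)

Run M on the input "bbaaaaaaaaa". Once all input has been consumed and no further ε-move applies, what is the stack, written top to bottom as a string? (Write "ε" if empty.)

(s0, bbaaaaaaaaa, Z)
  ε-move, top Z: go to s2, push AZ → (s2, bbaaaaaaaaa, AZ)
  read b, top A: go to s2, push ε → (s2, baaaaaaaaa, Z)
  read b, top Z: go to s0, push YZ → (s0, aaaaaaaaa, YZ)
  ε-move, top Y: go to s2, push BY → (s2, aaaaaaaaa, BYZ)
  ε-move, top B: go to s1, push B → (s1, aaaaaaaaa, BYZ)
  read a, top B: go to s1, push AB → (s1, aaaaaaaa, ABYZ)
  read a, top A: go to s1, push AA → (s1, aaaaaaa, AABYZ)
  read a, top A: go to s1, push AA → (s1, aaaaaa, AAABYZ)
  read a, top A: go to s1, push AA → (s1, aaaaa, AAAABYZ)
  read a, top A: go to s1, push AA → (s1, aaaa, AAAAABYZ)
  read a, top A: go to s1, push AA → (s1, aaa, AAAAAABYZ)
  read a, top A: go to s1, push AA → (s1, aa, AAAAAAABYZ)
  read a, top A: go to s1, push AA → (s1, a, AAAAAAAABYZ)
  read a, top A: go to s1, push AA → (s1, ε, AAAAAAAAABYZ)
All input consumed in state s1 with stack AAAAAAAAABYZ.

AAAAAAAAABYZ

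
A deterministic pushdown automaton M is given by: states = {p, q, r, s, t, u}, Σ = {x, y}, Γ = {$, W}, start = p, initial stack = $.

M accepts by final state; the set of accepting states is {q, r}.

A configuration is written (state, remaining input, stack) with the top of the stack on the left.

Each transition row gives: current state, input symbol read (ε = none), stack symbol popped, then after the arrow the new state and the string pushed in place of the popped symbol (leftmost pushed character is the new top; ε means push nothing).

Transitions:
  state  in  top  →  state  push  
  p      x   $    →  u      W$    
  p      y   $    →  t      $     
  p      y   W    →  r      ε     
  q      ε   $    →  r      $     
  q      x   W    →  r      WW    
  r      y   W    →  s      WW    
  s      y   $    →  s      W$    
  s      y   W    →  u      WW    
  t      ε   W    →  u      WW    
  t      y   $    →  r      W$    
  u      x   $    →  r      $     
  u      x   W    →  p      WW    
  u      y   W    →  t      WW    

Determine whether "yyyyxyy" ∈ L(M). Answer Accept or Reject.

(p, yyyyxyy, $) ⊢ (t, yyyxyy, $) ⊢ (r, yyxyy, W$) ⊢ (s, yxyy, WW$) ⊢ (u, xyy, WWW$) ⊢ (p, yy, WWWW$) ⊢ (r, y, WWW$) ⊢ (s, ε, WWWW$)
All input consumed; state s ∉ F and no further ε-move applies.

Reject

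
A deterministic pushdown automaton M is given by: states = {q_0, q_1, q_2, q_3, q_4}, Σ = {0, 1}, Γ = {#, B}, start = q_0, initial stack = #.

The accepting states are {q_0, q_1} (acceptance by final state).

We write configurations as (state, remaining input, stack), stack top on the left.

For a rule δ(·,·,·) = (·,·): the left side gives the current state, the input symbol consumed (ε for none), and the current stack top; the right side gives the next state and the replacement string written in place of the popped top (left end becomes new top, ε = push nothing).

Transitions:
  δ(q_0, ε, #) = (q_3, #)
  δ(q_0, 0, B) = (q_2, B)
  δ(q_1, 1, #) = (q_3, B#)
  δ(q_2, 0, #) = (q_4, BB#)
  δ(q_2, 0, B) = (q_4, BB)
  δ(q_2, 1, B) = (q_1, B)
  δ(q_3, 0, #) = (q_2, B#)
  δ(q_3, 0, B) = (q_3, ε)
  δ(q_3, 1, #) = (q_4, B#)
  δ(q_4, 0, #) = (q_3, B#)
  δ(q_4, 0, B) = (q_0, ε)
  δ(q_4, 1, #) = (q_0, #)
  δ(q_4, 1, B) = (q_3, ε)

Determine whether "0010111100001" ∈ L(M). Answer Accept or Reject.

(q_0, 0010111100001, #) ⊢ (q_3, 0010111100001, #) ⊢ (q_2, 010111100001, B#) ⊢ (q_4, 10111100001, BB#) ⊢ (q_3, 0111100001, B#) ⊢ (q_3, 111100001, #) ⊢ (q_4, 11100001, B#) ⊢ (q_3, 1100001, #) ⊢ (q_4, 100001, B#) ⊢ (q_3, 00001, #) ⊢ (q_2, 0001, B#) ⊢ (q_4, 001, BB#) ⊢ (q_0, 01, B#) ⊢ (q_2, 1, B#) ⊢ (q_1, ε, B#)
All input consumed; state q_1 ∈ F.

Accept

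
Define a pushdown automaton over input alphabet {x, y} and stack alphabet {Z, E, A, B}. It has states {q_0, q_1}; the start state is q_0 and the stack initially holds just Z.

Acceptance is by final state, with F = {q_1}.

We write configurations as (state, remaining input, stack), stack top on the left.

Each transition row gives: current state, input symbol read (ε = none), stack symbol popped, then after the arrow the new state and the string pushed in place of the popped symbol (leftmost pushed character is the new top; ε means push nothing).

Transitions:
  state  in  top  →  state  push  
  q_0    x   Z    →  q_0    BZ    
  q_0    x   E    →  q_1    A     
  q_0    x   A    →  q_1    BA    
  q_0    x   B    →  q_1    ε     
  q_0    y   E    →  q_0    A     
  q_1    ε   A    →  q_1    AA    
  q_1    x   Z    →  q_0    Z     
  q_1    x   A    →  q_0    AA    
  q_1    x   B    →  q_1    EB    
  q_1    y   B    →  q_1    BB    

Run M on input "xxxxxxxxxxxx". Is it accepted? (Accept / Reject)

Reject

No computation consumes all input and reaches a final state.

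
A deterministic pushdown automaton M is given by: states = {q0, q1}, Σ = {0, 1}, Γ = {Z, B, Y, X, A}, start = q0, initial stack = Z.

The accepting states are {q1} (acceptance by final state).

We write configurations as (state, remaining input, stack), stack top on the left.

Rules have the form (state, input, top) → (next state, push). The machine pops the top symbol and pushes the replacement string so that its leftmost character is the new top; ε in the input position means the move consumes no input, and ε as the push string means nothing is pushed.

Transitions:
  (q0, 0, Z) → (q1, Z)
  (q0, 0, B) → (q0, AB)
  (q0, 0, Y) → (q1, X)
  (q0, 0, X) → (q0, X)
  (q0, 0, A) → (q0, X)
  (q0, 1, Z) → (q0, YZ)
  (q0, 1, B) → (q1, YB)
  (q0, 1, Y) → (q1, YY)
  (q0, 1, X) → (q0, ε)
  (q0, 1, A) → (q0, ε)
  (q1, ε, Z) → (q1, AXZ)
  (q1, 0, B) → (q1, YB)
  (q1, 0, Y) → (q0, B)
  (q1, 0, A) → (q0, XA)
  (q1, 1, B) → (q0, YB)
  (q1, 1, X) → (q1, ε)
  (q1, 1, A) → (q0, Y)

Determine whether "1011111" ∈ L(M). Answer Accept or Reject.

Reject

(q0, 1011111, Z) ⊢ (q0, 011111, YZ) ⊢ (q1, 11111, XZ) ⊢ (q1, 1111, Z) ⊢ (q1, 1111, AXZ) ⊢ (q0, 111, YXZ) ⊢ (q1, 11, YYXZ)
No transition applies at (q1, 11, YYXZ); input not fully consumed.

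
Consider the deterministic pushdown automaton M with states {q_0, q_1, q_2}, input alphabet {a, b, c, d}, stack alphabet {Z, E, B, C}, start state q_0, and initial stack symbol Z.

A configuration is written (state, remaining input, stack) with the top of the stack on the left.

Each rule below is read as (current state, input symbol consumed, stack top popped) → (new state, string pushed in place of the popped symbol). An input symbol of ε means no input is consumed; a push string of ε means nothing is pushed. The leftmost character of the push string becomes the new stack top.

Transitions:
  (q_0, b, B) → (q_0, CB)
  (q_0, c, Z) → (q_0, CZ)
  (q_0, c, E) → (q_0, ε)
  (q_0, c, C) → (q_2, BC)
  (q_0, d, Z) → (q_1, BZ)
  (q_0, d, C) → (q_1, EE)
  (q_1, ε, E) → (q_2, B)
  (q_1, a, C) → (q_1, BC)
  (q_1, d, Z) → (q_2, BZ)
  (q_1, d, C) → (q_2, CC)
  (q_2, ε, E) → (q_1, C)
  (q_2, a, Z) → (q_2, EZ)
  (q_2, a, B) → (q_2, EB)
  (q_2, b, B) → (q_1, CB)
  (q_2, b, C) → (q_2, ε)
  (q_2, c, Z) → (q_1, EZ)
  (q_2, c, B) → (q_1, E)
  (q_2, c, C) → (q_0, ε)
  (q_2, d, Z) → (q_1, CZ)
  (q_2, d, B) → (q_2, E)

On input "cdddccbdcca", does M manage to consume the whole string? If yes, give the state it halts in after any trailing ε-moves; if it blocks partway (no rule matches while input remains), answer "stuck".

q_1

(q_0, cdddccbdcca, Z)
  read c, top Z: go to q_0, push CZ → (q_0, dddccbdcca, CZ)
  read d, top C: go to q_1, push EE → (q_1, ddccbdcca, EEZ)
  ε-move, top E: go to q_2, push B → (q_2, ddccbdcca, BEZ)
  read d, top B: go to q_2, push E → (q_2, dccbdcca, EEZ)
  ε-move, top E: go to q_1, push C → (q_1, dccbdcca, CEZ)
  read d, top C: go to q_2, push CC → (q_2, ccbdcca, CCEZ)
  read c, top C: go to q_0, push ε → (q_0, cbdcca, CEZ)
  read c, top C: go to q_2, push BC → (q_2, bdcca, BCEZ)
  read b, top B: go to q_1, push CB → (q_1, dcca, CBCEZ)
  read d, top C: go to q_2, push CC → (q_2, cca, CCBCEZ)
  read c, top C: go to q_0, push ε → (q_0, ca, CBCEZ)
  read c, top C: go to q_2, push BC → (q_2, a, BCBCEZ)
  read a, top B: go to q_2, push EB → (q_2, ε, EBCBCEZ)
  ε-move, top E: go to q_1, push C → (q_1, ε, CBCBCEZ)
All input consumed; M is in state q_1.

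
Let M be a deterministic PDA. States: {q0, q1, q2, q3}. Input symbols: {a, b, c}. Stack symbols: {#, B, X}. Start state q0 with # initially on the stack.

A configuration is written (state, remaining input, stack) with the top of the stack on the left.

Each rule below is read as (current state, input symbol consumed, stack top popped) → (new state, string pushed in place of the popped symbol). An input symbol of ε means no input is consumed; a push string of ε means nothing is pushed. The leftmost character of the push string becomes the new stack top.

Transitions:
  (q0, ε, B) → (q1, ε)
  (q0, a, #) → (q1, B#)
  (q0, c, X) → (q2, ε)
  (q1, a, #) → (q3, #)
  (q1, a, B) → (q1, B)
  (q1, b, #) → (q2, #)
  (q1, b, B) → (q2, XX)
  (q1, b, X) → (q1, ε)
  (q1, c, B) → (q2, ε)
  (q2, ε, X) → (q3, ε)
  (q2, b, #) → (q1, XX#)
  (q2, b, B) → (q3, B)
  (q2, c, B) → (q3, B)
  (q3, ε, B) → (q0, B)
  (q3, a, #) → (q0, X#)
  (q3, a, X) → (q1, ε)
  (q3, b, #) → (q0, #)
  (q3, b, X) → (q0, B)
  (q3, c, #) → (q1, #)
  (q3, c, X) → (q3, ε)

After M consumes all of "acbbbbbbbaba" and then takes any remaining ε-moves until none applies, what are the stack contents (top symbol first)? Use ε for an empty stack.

B#

(q0, acbbbbbbbaba, #)
  read a, top #: go to q1, push B# → (q1, cbbbbbbbaba, B#)
  read c, top B: go to q2, push ε → (q2, bbbbbbbaba, #)
  read b, top #: go to q1, push XX# → (q1, bbbbbbaba, XX#)
  read b, top X: go to q1, push ε → (q1, bbbbbaba, X#)
  read b, top X: go to q1, push ε → (q1, bbbbaba, #)
  read b, top #: go to q2, push # → (q2, bbbaba, #)
  read b, top #: go to q1, push XX# → (q1, bbaba, XX#)
  read b, top X: go to q1, push ε → (q1, baba, X#)
  read b, top X: go to q1, push ε → (q1, aba, #)
  read a, top #: go to q3, push # → (q3, ba, #)
  read b, top #: go to q0, push # → (q0, a, #)
  read a, top #: go to q1, push B# → (q1, ε, B#)
All input consumed in state q1 with stack B#.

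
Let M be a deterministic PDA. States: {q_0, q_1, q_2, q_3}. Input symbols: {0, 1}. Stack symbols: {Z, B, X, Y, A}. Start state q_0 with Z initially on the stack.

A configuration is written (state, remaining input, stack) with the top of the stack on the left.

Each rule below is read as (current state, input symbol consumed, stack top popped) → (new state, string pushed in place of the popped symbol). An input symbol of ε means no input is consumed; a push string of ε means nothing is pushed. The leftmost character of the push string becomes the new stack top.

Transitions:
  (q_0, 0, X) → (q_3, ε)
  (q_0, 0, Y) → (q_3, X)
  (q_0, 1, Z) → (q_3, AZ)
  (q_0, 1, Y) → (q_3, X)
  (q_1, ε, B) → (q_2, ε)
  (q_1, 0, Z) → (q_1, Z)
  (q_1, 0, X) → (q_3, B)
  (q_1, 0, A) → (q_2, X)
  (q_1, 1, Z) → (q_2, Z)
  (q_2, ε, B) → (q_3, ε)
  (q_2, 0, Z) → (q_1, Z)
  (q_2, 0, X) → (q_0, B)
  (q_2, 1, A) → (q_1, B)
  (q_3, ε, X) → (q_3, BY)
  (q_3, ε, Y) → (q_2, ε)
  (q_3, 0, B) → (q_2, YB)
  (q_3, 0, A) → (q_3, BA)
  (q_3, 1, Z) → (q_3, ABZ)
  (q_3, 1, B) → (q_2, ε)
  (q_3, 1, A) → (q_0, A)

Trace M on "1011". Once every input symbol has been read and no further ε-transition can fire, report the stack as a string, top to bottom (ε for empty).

Z

(q_0, 1011, Z)
  read 1, top Z: go to q_3, push AZ → (q_3, 011, AZ)
  read 0, top A: go to q_3, push BA → (q_3, 11, BAZ)
  read 1, top B: go to q_2, push ε → (q_2, 1, AZ)
  read 1, top A: go to q_1, push B → (q_1, ε, BZ)
  ε-move, top B: go to q_2, push ε → (q_2, ε, Z)
All input consumed in state q_2 with stack Z.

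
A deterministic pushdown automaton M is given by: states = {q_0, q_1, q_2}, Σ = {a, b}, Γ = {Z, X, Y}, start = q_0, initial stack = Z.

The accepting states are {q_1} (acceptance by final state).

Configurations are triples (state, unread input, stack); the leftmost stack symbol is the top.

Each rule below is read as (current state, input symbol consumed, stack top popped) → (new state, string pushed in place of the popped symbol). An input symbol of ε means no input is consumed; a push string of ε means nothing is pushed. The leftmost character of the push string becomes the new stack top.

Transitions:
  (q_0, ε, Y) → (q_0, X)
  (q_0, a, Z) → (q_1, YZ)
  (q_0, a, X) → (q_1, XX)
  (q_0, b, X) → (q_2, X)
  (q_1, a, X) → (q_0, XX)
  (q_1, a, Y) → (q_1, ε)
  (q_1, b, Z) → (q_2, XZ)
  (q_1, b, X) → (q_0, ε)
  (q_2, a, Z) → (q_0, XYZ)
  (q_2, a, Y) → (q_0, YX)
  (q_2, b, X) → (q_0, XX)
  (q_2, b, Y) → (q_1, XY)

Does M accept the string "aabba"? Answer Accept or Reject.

Accept

(q_0, aabba, Z)
  read a, top Z: go to q_1, push YZ → (q_1, abba, YZ)
  read a, top Y: go to q_1, push ε → (q_1, bba, Z)
  read b, top Z: go to q_2, push XZ → (q_2, ba, XZ)
  read b, top X: go to q_0, push XX → (q_0, a, XXZ)
  read a, top X: go to q_1, push XX → (q_1, ε, XXXZ)
All input consumed; state q_1 ∈ F.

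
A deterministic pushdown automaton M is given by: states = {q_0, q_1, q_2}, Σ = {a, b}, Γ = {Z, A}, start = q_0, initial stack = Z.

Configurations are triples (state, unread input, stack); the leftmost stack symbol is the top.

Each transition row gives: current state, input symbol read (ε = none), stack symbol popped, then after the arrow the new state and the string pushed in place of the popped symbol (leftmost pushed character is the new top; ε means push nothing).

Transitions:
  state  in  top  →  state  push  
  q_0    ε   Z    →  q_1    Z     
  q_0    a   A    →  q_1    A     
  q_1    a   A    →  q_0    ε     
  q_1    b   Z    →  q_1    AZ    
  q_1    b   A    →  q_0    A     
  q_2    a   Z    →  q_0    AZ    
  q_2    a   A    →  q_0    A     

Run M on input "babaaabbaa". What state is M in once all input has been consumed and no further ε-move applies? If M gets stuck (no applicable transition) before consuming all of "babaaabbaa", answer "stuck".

stuck

(q_0, babaaabbaa, Z)
  ε-move, top Z: go to q_1, push Z → (q_1, babaaabbaa, Z)
  read b, top Z: go to q_1, push AZ → (q_1, abaaabbaa, AZ)
  read a, top A: go to q_0, push ε → (q_0, baaabbaa, Z)
  ε-move, top Z: go to q_1, push Z → (q_1, baaabbaa, Z)
  read b, top Z: go to q_1, push AZ → (q_1, aaabbaa, AZ)
  read a, top A: go to q_0, push ε → (q_0, aabbaa, Z)
  ε-move, top Z: go to q_1, push Z → (q_1, aabbaa, Z)
No transition for (q_1, a, top Z); M blocks with input aabbaa remaining.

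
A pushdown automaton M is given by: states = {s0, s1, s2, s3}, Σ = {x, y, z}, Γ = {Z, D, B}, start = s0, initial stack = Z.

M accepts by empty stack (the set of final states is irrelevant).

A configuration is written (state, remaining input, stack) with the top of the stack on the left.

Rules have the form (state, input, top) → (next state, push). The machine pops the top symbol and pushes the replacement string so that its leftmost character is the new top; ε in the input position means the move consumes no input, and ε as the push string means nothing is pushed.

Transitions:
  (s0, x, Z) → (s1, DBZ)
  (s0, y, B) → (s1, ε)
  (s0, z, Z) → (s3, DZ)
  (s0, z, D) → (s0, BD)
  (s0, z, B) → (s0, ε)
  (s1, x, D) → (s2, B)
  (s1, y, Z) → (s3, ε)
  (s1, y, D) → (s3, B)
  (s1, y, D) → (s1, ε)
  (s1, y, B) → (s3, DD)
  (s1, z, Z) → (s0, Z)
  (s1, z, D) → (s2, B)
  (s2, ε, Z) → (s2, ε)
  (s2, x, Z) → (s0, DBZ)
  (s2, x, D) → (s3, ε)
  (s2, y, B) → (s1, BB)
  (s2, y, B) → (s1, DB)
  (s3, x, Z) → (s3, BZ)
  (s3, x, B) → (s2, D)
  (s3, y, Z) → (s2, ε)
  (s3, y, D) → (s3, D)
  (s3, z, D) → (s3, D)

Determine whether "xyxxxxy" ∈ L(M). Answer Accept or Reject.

Accept

One accepting computation: (s0, xyxxxxy, Z) ⊢ (s1, yxxxxy, DBZ) ⊢ (s3, xxxxy, BBZ) ⊢ (s2, xxxy, DBZ) ⊢ (s3, xxy, BZ) ⊢ (s2, xy, DZ) ⊢ (s3, y, Z) ⊢ (s2, ε, ε)
All input consumed and the stack is empty.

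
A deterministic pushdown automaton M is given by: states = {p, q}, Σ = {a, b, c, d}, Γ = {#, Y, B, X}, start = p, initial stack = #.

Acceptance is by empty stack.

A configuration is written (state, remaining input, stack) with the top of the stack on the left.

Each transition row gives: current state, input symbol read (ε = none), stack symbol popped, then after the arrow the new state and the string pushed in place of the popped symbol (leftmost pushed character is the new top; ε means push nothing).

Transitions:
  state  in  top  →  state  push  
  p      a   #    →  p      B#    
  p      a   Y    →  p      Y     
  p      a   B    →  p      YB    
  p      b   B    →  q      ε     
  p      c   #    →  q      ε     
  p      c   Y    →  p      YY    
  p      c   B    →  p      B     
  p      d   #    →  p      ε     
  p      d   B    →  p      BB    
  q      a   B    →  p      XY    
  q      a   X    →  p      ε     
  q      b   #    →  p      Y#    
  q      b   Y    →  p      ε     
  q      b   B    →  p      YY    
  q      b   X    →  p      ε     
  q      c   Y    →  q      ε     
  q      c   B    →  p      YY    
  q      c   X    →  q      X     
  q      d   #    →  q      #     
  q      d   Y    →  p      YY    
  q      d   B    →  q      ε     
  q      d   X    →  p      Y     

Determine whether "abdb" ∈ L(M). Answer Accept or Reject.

(p, abdb, #)
  read a, top #: go to p, push B# → (p, bdb, B#)
  read b, top B: go to q, push ε → (q, db, #)
  read d, top #: go to q, push # → (q, b, #)
  read b, top #: go to p, push Y# → (p, ε, Y#)
All input consumed; stack is Y#, not empty, and no further ε-move applies.

Reject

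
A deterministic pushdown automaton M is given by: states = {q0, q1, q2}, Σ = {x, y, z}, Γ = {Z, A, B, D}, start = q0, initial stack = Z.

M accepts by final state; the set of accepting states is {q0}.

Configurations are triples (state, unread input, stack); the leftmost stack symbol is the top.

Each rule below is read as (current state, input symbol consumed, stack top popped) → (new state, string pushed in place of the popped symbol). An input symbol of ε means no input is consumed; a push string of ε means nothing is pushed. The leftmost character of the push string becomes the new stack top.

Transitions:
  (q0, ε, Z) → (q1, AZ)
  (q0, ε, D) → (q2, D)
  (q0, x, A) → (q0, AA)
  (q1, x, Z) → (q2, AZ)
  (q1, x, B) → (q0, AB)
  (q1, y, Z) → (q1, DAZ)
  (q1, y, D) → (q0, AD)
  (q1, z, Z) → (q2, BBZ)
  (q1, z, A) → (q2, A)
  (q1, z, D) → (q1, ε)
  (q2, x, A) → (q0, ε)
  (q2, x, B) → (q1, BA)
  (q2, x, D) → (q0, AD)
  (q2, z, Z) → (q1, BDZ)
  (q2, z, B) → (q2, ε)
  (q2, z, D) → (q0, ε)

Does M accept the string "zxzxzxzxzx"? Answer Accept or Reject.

(q0, zxzxzxzxzx, Z)
  ε-move, top Z: go to q1, push AZ → (q1, zxzxzxzxzx, AZ)
  read z, top A: go to q2, push A → (q2, xzxzxzxzx, AZ)
  read x, top A: go to q0, push ε → (q0, zxzxzxzx, Z)
  ε-move, top Z: go to q1, push AZ → (q1, zxzxzxzx, AZ)
  read z, top A: go to q2, push A → (q2, xzxzxzx, AZ)
  read x, top A: go to q0, push ε → (q0, zxzxzx, Z)
  ε-move, top Z: go to q1, push AZ → (q1, zxzxzx, AZ)
  read z, top A: go to q2, push A → (q2, xzxzx, AZ)
  read x, top A: go to q0, push ε → (q0, zxzx, Z)
  ε-move, top Z: go to q1, push AZ → (q1, zxzx, AZ)
  read z, top A: go to q2, push A → (q2, xzx, AZ)
  read x, top A: go to q0, push ε → (q0, zx, Z)
  ε-move, top Z: go to q1, push AZ → (q1, zx, AZ)
  read z, top A: go to q2, push A → (q2, x, AZ)
  read x, top A: go to q0, push ε → (q0, ε, Z)
All input consumed; state q0 ∈ F.

Accept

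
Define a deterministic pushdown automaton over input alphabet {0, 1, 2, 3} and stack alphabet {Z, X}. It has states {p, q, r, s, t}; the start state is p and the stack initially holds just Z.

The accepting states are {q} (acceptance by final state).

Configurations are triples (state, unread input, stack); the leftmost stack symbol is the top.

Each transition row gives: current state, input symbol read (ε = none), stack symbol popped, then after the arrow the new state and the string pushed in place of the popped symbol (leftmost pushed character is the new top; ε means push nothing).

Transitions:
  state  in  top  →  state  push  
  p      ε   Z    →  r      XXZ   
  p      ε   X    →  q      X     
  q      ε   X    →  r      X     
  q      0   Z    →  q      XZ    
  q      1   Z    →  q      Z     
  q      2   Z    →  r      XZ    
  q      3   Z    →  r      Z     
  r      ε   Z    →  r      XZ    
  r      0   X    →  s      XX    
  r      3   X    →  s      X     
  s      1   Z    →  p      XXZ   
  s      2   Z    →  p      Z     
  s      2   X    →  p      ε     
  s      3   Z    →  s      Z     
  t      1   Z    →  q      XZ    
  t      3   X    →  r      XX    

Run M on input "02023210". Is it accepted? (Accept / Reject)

Reject

(p, 02023210, Z)
  ε-move, top Z: go to r, push XXZ → (r, 02023210, XXZ)
  read 0, top X: go to s, push XX → (s, 2023210, XXXZ)
  read 2, top X: go to p, push ε → (p, 023210, XXZ)
  ε-move, top X: go to q, push X → (q, 023210, XXZ)
  ε-move, top X: go to r, push X → (r, 023210, XXZ)
  read 0, top X: go to s, push XX → (s, 23210, XXXZ)
  read 2, top X: go to p, push ε → (p, 3210, XXZ)
  ε-move, top X: go to q, push X → (q, 3210, XXZ)
  ε-move, top X: go to r, push X → (r, 3210, XXZ)
  read 3, top X: go to s, push X → (s, 210, XXZ)
  read 2, top X: go to p, push ε → (p, 10, XZ)
  ε-move, top X: go to q, push X → (q, 10, XZ)
  ε-move, top X: go to r, push X → (r, 10, XZ)
No transition applies at (r, 10, XZ); input not fully consumed.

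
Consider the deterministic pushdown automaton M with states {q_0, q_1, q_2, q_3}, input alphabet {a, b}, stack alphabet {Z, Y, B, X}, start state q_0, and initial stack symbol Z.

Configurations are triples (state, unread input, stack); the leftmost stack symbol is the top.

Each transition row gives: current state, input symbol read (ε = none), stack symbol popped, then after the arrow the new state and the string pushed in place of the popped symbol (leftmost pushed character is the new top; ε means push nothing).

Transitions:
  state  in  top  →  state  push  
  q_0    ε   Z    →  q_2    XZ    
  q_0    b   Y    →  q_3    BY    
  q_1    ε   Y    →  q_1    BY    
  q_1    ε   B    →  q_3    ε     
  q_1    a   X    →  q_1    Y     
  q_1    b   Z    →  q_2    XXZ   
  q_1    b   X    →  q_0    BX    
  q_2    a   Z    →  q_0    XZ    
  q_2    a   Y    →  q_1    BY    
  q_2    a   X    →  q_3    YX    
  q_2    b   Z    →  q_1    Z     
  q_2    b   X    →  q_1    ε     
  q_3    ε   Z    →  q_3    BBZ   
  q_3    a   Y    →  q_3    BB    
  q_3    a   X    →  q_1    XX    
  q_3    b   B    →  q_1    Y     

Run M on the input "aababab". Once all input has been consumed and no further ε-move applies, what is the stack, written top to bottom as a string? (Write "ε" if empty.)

YBBBXZ

(q_0, aababab, Z)
  ε-move, top Z: go to q_2, push XZ → (q_2, aababab, XZ)
  read a, top X: go to q_3, push YX → (q_3, ababab, YXZ)
  read a, top Y: go to q_3, push BB → (q_3, babab, BBXZ)
  read b, top B: go to q_1, push Y → (q_1, abab, YBXZ)
  ε-move, top Y: go to q_1, push BY → (q_1, abab, BYBXZ)
  ε-move, top B: go to q_3, push ε → (q_3, abab, YBXZ)
  read a, top Y: go to q_3, push BB → (q_3, bab, BBBXZ)
  read b, top B: go to q_1, push Y → (q_1, ab, YBBXZ)
  ε-move, top Y: go to q_1, push BY → (q_1, ab, BYBBXZ)
  ε-move, top B: go to q_3, push ε → (q_3, ab, YBBXZ)
  read a, top Y: go to q_3, push BB → (q_3, b, BBBBXZ)
  read b, top B: go to q_1, push Y → (q_1, ε, YBBBXZ)
  ε-move, top Y: go to q_1, push BY → (q_1, ε, BYBBBXZ)
  ε-move, top B: go to q_3, push ε → (q_3, ε, YBBBXZ)
All input consumed in state q_3 with stack YBBBXZ.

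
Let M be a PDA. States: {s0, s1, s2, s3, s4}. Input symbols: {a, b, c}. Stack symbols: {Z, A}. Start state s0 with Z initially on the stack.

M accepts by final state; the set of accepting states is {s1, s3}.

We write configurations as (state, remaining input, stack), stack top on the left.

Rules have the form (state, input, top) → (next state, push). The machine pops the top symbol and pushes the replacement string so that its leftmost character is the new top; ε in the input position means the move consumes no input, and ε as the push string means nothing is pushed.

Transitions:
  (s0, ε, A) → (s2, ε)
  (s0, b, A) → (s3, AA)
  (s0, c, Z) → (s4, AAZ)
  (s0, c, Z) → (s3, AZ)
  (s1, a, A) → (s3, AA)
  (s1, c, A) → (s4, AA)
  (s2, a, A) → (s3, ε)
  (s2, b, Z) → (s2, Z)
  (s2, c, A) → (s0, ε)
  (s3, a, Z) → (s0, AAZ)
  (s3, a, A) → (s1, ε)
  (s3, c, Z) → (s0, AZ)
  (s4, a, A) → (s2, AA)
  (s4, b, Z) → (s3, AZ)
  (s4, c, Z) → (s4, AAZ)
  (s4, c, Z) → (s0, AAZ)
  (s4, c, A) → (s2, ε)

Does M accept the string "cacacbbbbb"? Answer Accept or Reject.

No computation consumes all input and reaches a final state.

Reject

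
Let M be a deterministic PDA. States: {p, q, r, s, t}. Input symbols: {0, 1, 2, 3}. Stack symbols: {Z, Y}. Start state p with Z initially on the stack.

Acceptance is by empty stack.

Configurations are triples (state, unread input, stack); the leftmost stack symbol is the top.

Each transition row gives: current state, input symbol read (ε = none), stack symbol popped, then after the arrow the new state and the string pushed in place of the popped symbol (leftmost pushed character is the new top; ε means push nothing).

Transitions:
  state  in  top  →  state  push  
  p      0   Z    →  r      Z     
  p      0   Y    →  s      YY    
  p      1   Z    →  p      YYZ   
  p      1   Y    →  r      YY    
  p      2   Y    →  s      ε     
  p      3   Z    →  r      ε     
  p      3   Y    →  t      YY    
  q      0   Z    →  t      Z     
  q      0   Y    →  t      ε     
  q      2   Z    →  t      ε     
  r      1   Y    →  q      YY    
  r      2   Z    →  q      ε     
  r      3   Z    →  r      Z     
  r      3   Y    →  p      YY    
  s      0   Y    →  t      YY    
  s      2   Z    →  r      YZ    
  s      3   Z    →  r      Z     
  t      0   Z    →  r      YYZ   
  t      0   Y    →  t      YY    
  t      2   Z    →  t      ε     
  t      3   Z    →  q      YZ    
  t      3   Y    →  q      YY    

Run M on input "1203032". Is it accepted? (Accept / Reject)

(p, 1203032, Z)
  read 1, top Z: go to p, push YYZ → (p, 203032, YYZ)
  read 2, top Y: go to s, push ε → (s, 03032, YZ)
  read 0, top Y: go to t, push YY → (t, 3032, YYZ)
  read 3, top Y: go to q, push YY → (q, 032, YYYZ)
  read 0, top Y: go to t, push ε → (t, 32, YYZ)
  read 3, top Y: go to q, push YY → (q, 2, YYYZ)
No transition applies at (q, 2, YYYZ); input not fully consumed.

Reject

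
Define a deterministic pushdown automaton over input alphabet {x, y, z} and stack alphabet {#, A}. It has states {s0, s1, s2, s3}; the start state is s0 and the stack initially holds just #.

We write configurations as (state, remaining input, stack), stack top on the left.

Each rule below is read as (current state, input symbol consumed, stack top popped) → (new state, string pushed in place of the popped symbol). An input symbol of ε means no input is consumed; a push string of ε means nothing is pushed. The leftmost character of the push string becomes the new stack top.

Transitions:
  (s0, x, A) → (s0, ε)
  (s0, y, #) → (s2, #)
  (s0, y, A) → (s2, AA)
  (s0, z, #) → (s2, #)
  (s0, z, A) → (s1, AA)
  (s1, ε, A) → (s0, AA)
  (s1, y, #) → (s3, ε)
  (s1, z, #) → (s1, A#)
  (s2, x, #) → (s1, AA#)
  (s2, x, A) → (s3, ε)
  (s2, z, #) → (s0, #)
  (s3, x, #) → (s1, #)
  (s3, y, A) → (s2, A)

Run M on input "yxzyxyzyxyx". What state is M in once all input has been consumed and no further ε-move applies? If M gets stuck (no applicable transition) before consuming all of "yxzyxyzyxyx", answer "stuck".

stuck

(s0, yxzyxyzyxyx, #) ⊢ (s2, xzyxyzyxyx, #) ⊢ (s1, zyxyzyxyx, AA#) ⊢ (s0, zyxyzyxyx, AAA#) ⊢ (s1, yxyzyxyx, AAAA#) ⊢ (s0, yxyzyxyx, AAAAA#) ⊢ (s2, xyzyxyx, AAAAAA#) ⊢ (s3, yzyxyx, AAAAA#) ⊢ (s2, zyxyx, AAAAA#)
No transition for (s2, z, top A); M blocks with input zyxyx remaining.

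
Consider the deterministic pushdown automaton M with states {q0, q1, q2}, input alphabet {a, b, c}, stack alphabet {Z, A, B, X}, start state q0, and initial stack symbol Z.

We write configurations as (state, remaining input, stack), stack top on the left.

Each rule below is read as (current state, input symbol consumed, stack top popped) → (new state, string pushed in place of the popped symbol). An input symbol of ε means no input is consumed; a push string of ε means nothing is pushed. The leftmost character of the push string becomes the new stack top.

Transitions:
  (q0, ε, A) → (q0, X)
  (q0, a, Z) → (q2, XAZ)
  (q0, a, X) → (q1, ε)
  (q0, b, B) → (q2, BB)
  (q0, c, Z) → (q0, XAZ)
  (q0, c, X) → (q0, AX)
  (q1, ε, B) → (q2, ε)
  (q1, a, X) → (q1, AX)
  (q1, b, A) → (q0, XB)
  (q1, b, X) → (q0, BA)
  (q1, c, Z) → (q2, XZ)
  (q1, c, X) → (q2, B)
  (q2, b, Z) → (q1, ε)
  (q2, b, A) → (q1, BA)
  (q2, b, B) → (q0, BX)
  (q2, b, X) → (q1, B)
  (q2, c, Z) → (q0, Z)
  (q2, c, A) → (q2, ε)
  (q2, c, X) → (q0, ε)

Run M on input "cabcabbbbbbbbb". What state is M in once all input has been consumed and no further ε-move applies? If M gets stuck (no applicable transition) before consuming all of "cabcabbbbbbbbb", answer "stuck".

q0

(q0, cabcabbbbbbbbb, Z)
  read c, top Z: go to q0, push XAZ → (q0, abcabbbbbbbbb, XAZ)
  read a, top X: go to q1, push ε → (q1, bcabbbbbbbbb, AZ)
  read b, top A: go to q0, push XB → (q0, cabbbbbbbbb, XBZ)
  read c, top X: go to q0, push AX → (q0, abbbbbbbbb, AXBZ)
  ε-move, top A: go to q0, push X → (q0, abbbbbbbbb, XXBZ)
  read a, top X: go to q1, push ε → (q1, bbbbbbbbb, XBZ)
  read b, top X: go to q0, push BA → (q0, bbbbbbbb, BABZ)
  read b, top B: go to q2, push BB → (q2, bbbbbbb, BBABZ)
  read b, top B: go to q0, push BX → (q0, bbbbbb, BXBABZ)
  read b, top B: go to q2, push BB → (q2, bbbbb, BBXBABZ)
  read b, top B: go to q0, push BX → (q0, bbbb, BXBXBABZ)
  read b, top B: go to q2, push BB → (q2, bbb, BBXBXBABZ)
  read b, top B: go to q0, push BX → (q0, bb, BXBXBXBABZ)
  read b, top B: go to q2, push BB → (q2, b, BBXBXBXBABZ)
  read b, top B: go to q0, push BX → (q0, ε, BXBXBXBXBABZ)
All input consumed; M is in state q0.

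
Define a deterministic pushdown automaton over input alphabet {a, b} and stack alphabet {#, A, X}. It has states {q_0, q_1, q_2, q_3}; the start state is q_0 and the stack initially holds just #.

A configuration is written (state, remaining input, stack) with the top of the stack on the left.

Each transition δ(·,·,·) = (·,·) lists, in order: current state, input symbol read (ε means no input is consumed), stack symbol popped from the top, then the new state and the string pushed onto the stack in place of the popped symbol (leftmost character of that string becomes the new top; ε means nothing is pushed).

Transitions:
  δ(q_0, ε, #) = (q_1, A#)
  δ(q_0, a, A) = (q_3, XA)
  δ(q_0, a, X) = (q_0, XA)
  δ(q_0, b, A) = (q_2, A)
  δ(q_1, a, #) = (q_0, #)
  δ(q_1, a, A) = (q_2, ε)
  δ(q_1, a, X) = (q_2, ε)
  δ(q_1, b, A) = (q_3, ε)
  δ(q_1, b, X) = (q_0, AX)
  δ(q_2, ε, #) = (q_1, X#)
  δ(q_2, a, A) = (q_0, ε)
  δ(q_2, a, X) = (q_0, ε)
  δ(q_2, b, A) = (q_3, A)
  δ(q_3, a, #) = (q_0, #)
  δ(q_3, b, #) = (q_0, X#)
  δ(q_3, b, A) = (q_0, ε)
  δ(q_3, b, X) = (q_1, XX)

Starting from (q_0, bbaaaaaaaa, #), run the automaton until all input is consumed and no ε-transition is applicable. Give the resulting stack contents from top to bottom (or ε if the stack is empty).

XAAAAAAAA#

(q_0, bbaaaaaaaa, #) ⊢ (q_1, bbaaaaaaaa, A#) ⊢ (q_3, baaaaaaaa, #) ⊢ (q_0, aaaaaaaa, X#) ⊢ (q_0, aaaaaaa, XA#) ⊢ (q_0, aaaaaa, XAA#) ⊢ (q_0, aaaaa, XAAA#) ⊢ (q_0, aaaa, XAAAA#) ⊢ (q_0, aaa, XAAAAA#) ⊢ (q_0, aa, XAAAAAA#) ⊢ (q_0, a, XAAAAAAA#) ⊢ (q_0, ε, XAAAAAAAA#)
All input consumed in state q_0 with stack XAAAAAAAA#.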